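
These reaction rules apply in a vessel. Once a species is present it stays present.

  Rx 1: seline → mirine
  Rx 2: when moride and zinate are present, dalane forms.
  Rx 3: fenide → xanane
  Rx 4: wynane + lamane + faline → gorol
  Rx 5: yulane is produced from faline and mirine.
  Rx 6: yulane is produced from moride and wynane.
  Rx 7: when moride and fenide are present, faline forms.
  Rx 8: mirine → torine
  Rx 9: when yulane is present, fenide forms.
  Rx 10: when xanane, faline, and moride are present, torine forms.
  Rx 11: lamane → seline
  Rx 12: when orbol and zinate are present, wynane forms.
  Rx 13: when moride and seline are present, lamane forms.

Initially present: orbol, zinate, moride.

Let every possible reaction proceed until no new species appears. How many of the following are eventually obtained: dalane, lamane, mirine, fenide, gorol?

moride and zinate present → dalane forms (Rx 2).
orbol and zinate present → wynane forms (Rx 12).
moride and wynane present → yulane forms (Rx 6).
yulane present → fenide forms (Rx 9).
dalane: reached.
lamane would need moride and seline (Rx 13), but seline never forms.
mirine would need seline (Rx 1), but seline never forms.
fenide: reached.
gorol would need wynane, lamane, and faline (Rx 4), but lamane never forms.
Reached: dalane and fenide — 2 of the 5.

2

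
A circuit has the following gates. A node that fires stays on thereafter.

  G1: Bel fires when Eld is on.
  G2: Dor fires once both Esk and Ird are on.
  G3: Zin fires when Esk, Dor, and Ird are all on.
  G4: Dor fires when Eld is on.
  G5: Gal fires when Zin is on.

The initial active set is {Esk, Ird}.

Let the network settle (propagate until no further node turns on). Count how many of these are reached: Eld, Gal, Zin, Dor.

3

G2: Esk and Ird on → Dor on.
G3: Esk, Dor, and Ird on → Zin on.
G5: Zin on → Gal on.
No rule produces Eld, and it is not given.
Gal: reached.
Zin: reached.
Dor: reached.
Reached: Gal, Zin, and Dor — 3 of the 4.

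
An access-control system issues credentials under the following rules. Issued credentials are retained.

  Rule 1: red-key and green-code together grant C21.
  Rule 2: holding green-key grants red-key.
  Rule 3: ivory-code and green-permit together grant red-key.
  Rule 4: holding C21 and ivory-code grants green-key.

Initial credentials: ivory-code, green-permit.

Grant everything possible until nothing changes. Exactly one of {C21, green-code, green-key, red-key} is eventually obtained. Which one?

red-key

Holding ivory-code and green-permit grants red-key (Rule 3).
green-key would need C21 and ivory-code (Rule 4), but C21 is never granted. C21 would need red-key and green-code (Rule 1), but green-code is never granted. No rule produces green-code, and it is not given.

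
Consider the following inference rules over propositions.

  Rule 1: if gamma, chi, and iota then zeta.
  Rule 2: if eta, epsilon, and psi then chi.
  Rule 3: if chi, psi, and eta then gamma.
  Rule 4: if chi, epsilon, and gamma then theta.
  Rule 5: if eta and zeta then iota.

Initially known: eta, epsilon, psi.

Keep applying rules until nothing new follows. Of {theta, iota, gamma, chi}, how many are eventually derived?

3

eta, epsilon, and psi hold, so chi follows (Rule 2).
chi, psi, and eta hold, so gamma follows (Rule 3).
From chi, epsilon, and gamma, Rule 4 gives theta.
theta: reached.
iota would need eta and zeta (Rule 5), but zeta is never established.
gamma: reached.
chi: reached.
Reached: theta, gamma, and chi — 3 of the 4.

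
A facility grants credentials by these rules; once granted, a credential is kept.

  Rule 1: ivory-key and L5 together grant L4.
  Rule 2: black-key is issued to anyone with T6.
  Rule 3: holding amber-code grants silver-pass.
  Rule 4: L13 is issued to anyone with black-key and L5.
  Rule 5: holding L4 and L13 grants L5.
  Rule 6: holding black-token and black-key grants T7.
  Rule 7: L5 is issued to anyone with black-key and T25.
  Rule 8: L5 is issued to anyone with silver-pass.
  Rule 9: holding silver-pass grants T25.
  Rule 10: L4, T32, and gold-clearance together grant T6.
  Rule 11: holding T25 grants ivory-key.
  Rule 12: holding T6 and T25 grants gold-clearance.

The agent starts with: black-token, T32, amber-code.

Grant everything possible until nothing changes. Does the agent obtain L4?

Yes

Holding amber-code grants silver-pass (Rule 3).
Holding silver-pass grants L5 (Rule 8).
Holding silver-pass grants T25 (Rule 9).
Holding T25 grants ivory-key (Rule 11).
Holding ivory-key and L5 grants L4 (Rule 1).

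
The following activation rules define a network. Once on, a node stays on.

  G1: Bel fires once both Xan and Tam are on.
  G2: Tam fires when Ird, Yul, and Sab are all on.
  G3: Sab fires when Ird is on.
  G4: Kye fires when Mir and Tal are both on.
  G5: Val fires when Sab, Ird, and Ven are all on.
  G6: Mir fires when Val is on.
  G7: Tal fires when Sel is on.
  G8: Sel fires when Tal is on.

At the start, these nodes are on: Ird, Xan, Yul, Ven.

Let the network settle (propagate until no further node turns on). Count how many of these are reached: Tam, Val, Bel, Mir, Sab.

Ird is on, so Sab fires (G3).
G5: Sab, Ird, and Ven on → Val on.
Ird, Yul, and Sab are on, so Tam fires (G2).
Val is on, so Mir fires (G6).
Xan and Tam are on, so Bel fires (G1).
Tam: reached.
Val: reached.
Bel: reached.
Mir: reached.
Sab: reached.
All 5 are reached.

5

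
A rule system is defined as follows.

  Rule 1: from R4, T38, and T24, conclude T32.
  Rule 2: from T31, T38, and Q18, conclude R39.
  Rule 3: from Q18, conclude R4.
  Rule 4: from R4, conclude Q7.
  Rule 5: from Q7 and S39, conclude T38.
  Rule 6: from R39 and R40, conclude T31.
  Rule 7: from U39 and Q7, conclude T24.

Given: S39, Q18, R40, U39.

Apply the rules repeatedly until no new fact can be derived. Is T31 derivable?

T31 would need R39 and R40 (Rule 6), but R39 is never established.

No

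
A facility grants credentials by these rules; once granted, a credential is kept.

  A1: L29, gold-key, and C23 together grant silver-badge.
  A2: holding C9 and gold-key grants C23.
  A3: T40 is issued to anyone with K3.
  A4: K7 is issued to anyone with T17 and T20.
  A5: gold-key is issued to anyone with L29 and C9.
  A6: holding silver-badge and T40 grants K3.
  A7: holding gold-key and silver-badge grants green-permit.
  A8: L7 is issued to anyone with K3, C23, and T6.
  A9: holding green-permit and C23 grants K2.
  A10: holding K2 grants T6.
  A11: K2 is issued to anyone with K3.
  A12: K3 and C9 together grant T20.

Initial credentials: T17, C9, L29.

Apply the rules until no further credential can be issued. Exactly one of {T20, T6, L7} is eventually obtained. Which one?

Holding L29 and C9 grants gold-key (A5).
Holding C9 and gold-key grants C23 (A2).
Holding L29, gold-key, and C23 grants silver-badge (A1).
Holding gold-key and silver-badge grants green-permit (A7).
Holding green-permit and C23 grants K2 (A9).
Holding K2 grants T6 (A10).
L7 would need K3, C23, and T6 (A8), but K3 is never granted. T20 would need K3 and C9 (A12), but K3 is never granted.

T6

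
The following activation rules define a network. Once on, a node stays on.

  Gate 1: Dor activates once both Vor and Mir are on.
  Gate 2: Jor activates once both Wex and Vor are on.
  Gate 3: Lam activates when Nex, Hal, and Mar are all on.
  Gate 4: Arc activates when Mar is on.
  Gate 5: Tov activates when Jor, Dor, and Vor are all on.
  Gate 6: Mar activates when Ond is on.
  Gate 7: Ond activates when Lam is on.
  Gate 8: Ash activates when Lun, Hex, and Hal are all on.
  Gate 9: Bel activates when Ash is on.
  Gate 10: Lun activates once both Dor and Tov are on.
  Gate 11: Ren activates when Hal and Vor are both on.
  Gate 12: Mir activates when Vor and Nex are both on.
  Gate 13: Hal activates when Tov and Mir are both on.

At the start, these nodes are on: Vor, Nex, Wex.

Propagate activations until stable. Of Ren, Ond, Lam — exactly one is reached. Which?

Gate 2: Wex and Vor on → Jor on.
Vor and Nex are on, so Mir activates (Gate 12).
Gate 1: Vor and Mir on → Dor on.
Gate 5: Jor, Dor, and Vor on → Tov on.
Gate 13: Tov and Mir on → Hal on.
Hal and Vor are on, so Ren activates (Gate 11).
Ond would need Lam (Gate 7), but Lam never turns on. Lam would need Nex, Hal, and Mar (Gate 3), but Mar never turns on.

Ren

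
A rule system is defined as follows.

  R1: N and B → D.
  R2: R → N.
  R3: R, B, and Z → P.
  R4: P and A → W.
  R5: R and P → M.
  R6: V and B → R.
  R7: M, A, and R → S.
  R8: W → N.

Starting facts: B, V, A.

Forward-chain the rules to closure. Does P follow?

P would need R, B, and Z (R3), but Z is never established.

No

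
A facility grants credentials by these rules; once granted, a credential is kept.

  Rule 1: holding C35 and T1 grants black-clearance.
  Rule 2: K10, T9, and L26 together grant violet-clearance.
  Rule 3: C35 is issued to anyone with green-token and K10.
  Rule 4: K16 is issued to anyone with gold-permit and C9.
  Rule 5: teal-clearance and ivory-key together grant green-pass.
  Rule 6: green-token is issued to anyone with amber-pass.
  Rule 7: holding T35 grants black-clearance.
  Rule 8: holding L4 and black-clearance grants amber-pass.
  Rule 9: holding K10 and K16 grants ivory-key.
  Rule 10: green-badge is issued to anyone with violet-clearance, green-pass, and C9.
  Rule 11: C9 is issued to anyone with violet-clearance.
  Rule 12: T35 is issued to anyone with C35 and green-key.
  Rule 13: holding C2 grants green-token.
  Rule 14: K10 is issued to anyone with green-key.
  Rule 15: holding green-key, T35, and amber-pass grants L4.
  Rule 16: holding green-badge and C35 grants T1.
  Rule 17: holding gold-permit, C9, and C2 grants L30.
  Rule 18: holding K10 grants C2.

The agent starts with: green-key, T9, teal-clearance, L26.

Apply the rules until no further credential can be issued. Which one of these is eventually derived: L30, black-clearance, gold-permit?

black-clearance

Holding green-key grants K10 (Rule 14).
Holding K10 grants C2 (Rule 18).
Holding C2 grants green-token (Rule 13).
Holding green-token and K10 grants C35 (Rule 3).
Holding C35 and green-key grants T35 (Rule 12).
Holding T35 grants black-clearance (Rule 7).
L30 would need gold-permit, C9, and C2 (Rule 17), but gold-permit is never granted. No rule produces gold-permit, and it is not given.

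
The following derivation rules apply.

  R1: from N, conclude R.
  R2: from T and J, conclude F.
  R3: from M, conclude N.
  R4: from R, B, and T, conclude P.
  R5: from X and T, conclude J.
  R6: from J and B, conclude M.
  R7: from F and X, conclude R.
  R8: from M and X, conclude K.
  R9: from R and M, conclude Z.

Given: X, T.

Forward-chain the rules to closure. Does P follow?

No

P would need R, B, and T (R4), but B is never established.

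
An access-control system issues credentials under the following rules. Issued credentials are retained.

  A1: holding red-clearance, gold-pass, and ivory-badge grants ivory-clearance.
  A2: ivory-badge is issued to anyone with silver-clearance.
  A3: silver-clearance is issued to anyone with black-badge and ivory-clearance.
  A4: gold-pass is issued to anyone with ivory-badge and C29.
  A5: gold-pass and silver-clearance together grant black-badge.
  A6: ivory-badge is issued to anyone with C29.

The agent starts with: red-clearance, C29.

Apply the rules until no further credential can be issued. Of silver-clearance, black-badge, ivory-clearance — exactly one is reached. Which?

ivory-clearance

Holding C29 grants ivory-badge (A6).
Holding ivory-badge and C29 grants gold-pass (A4).
Holding red-clearance, gold-pass, and ivory-badge grants ivory-clearance (A1).
silver-clearance would need black-badge and ivory-clearance (A3), but black-badge is never granted. black-badge would need gold-pass and silver-clearance (A5), but silver-clearance is never granted.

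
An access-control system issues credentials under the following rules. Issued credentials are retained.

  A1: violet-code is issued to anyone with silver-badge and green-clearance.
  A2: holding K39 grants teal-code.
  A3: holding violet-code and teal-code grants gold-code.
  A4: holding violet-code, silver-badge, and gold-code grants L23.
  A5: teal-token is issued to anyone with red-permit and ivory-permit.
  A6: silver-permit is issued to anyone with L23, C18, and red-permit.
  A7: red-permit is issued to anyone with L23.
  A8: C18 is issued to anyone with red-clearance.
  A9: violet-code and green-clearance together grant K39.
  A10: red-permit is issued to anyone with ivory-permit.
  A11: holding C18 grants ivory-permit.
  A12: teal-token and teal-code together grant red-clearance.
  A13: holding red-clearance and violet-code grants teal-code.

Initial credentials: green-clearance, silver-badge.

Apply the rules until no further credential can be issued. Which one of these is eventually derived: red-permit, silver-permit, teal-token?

red-permit

Holding silver-badge and green-clearance grants violet-code (A1).
Holding violet-code and green-clearance grants K39 (A9).
Holding K39 grants teal-code (A2).
Holding violet-code and teal-code grants gold-code (A3).
Holding violet-code, silver-badge, and gold-code grants L23 (A4).
Holding L23 grants red-permit (A7).
teal-token would need red-permit and ivory-permit (A5), but ivory-permit is never granted. silver-permit would need L23, C18, and red-permit (A6), but C18 is never granted.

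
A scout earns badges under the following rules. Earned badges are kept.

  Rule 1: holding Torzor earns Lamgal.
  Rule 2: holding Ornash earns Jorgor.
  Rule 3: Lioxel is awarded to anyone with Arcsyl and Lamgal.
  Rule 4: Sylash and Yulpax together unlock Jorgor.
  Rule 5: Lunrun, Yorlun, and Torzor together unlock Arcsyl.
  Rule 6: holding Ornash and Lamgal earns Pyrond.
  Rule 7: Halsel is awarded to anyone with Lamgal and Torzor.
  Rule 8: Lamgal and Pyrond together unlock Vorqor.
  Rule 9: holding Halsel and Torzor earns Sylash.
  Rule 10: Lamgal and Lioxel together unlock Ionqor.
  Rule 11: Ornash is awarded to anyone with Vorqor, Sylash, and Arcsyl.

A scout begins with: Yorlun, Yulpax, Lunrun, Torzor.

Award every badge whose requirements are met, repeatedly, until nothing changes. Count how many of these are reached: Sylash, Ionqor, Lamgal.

With Lunrun, Yorlun, and Torzor, Arcsyl is earned (Rule 5).
With Torzor, Lamgal is earned (Rule 1).
With Arcsyl and Lamgal, Lioxel is earned (Rule 3).
With Lamgal and Torzor, Halsel is earned (Rule 7).
With Halsel and Torzor, Sylash is earned (Rule 9).
With Lamgal and Lioxel, Ionqor is earned (Rule 10).
Sylash: reached.
Ionqor: reached.
Lamgal: reached.
All 3 are reached.

3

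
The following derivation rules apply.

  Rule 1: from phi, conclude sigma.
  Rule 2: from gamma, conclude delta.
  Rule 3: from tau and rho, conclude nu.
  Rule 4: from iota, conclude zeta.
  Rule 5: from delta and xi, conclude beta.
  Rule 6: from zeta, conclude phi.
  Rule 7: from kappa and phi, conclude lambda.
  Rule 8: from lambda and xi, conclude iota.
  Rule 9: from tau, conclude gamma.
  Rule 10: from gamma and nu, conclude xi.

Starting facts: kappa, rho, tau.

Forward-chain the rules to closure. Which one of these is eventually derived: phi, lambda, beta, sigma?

tau and rho hold, so nu follows (Rule 3).
tau holds, so gamma follows (Rule 9).
gamma and nu hold, so xi follows (Rule 10).
gamma holds, so delta follows (Rule 2).
delta and xi hold, so beta follows (Rule 5).
lambda would need kappa and phi (Rule 7), but phi is never established. sigma would need phi (Rule 1), but phi is never established. phi would need zeta (Rule 6), but zeta is never established.

beta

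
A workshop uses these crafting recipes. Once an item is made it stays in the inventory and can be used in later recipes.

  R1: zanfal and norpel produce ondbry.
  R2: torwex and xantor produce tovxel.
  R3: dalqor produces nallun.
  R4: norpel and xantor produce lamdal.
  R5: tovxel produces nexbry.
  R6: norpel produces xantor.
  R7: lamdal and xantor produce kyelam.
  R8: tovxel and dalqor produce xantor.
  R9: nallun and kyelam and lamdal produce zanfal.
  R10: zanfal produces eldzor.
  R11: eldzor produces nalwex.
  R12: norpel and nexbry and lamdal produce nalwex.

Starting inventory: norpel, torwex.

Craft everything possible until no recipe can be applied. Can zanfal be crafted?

zanfal would need nallun, kyelam, and lamdal (R9), but nallun is never obtained.

No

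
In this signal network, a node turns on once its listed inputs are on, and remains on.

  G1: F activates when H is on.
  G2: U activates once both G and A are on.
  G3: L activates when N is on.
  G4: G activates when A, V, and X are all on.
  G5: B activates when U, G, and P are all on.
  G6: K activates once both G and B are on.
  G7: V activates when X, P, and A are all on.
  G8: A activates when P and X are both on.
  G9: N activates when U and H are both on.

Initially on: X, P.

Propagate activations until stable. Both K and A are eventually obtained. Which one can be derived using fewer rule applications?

A

A: G8: P and X on → A on. [1 rule application]
K: P and X are on, so A activates (G8). G7: X, P, and A on → V on. A, V, and X are on, so G activates (G4). G and A are on, so U activates (G2). G5: U, G, and P on → B on. G and B are on, so K activates (G6). [6 rule applications]
A needs fewer.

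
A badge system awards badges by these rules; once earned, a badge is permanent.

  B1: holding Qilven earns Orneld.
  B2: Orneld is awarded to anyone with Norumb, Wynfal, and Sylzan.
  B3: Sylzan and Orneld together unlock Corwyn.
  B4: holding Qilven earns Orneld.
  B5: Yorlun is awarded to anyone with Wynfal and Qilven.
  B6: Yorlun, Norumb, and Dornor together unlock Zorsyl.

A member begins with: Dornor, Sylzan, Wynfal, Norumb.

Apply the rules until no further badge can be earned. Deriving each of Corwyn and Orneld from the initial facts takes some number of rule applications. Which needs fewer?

Orneld

Orneld: With Norumb, Wynfal, and Sylzan, Orneld is earned (B2). [1 rule application]
Corwyn: With Norumb, Wynfal, and Sylzan, Orneld is earned (B2). With Sylzan and Orneld, Corwyn is earned (B3). [2 rule applications]
Orneld needs fewer.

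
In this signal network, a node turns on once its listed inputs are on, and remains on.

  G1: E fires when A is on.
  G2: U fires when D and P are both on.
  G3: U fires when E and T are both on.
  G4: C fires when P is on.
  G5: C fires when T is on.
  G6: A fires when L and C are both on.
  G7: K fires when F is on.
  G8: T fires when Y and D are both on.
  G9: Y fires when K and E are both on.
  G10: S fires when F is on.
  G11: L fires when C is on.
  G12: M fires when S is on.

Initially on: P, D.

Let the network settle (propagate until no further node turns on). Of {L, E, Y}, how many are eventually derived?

G4: P on → C on.
G11: C on → L on.
G6: L and C on → A on.
G1: A on → E on.
L: reached.
E: reached.
Y would need K and E (G9), but K never turns on.
Reached: L and E — 2 of the 3.

2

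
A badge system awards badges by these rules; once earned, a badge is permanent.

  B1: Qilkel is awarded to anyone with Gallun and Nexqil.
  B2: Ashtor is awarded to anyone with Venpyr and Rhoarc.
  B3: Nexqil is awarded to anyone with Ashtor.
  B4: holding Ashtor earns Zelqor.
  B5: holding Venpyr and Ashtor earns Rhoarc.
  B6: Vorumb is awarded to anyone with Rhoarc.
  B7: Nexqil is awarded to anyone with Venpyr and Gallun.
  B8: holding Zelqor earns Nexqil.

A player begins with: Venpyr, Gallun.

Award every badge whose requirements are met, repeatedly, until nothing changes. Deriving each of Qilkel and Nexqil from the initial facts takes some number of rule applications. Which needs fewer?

Nexqil: With Venpyr and Gallun, Nexqil is earned (B7). [1 rule application]
Qilkel: With Venpyr and Gallun, Nexqil is earned (B7). With Gallun and Nexqil, Qilkel is earned (B1). [2 rule applications]
Nexqil needs fewer.

Nexqil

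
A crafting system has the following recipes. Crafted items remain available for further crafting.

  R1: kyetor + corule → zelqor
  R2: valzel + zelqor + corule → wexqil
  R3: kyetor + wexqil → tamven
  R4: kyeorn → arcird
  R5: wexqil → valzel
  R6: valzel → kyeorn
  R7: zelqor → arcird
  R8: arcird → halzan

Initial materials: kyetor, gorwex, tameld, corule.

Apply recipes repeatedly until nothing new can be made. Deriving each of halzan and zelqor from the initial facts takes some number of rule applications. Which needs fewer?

zelqor: kyetor + corule → zelqor (R1). [1 rule application]
halzan: Using R1, kyetor and corule make zelqor. zelqor → arcird (R7). arcird → halzan (R8). [3 rule applications]
zelqor needs fewer.

zelqor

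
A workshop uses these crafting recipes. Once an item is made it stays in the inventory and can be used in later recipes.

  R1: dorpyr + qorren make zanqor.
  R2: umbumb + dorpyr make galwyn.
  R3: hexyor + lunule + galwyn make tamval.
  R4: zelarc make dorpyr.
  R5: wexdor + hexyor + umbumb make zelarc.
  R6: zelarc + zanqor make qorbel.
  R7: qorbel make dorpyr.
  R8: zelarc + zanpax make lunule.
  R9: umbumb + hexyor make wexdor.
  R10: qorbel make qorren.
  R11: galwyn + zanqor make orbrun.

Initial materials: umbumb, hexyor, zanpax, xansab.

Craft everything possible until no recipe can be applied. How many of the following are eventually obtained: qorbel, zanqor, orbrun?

qorbel would need zelarc and zanqor (R6), but zanqor is never obtained.
zanqor would need dorpyr and qorren (R1), but qorren is never obtained.
orbrun would need galwyn and zanqor (R11), but zanqor is never obtained.
None of the 3 are reached.

0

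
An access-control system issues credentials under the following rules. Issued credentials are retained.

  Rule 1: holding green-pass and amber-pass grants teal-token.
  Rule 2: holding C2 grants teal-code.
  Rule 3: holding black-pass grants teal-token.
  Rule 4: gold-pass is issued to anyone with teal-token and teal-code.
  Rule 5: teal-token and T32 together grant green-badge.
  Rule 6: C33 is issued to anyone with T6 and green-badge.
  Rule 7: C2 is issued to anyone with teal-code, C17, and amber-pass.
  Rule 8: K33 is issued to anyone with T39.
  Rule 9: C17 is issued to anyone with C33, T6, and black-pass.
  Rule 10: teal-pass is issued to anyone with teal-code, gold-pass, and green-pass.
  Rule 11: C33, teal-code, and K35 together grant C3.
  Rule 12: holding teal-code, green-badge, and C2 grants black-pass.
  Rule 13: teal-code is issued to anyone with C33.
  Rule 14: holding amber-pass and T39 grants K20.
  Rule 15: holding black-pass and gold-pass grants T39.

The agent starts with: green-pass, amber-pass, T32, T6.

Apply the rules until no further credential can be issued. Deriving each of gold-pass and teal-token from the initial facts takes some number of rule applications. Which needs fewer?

teal-token

teal-token: Holding green-pass and amber-pass grants teal-token (Rule 1). [1 rule application]
gold-pass: Holding green-pass and amber-pass grants teal-token (Rule 1). Holding teal-token and T32 grants green-badge (Rule 5). Holding T6 and green-badge grants C33 (Rule 6). Holding C33 grants teal-code (Rule 13). Holding teal-token and teal-code grants gold-pass (Rule 4). [5 rule applications]
teal-token needs fewer.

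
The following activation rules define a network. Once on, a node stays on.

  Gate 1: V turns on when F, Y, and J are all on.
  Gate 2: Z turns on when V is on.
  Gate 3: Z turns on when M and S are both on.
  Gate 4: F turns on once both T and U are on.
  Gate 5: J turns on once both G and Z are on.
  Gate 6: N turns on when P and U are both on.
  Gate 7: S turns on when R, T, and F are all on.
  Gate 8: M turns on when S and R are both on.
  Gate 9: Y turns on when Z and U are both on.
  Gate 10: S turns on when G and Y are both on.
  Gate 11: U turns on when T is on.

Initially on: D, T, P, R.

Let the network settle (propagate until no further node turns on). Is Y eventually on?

Yes

T is on, so U turns on (Gate 11).
T and U are on, so F turns on (Gate 4).
R, T, and F are on, so S turns on (Gate 7).
S and R are on, so M turns on (Gate 8).
Gate 3: M and S on → Z on.
Gate 9: Z and U on → Y on.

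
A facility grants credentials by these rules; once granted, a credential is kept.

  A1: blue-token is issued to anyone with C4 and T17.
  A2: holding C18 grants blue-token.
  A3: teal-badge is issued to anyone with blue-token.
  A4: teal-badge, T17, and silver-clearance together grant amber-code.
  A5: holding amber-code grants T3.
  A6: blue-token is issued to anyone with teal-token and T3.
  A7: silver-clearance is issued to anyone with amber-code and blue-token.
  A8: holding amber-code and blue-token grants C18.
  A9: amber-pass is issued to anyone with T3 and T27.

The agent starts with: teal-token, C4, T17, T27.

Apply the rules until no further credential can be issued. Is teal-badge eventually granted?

Holding C4 and T17 grants blue-token (A1).
Holding blue-token grants teal-badge (A3).

Yes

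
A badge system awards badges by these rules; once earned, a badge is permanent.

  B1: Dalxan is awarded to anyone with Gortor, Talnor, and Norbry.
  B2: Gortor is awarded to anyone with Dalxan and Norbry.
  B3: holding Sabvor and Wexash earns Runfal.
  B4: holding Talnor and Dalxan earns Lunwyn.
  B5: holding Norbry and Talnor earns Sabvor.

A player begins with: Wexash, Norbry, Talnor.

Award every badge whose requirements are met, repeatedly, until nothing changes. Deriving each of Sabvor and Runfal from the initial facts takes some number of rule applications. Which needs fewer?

Sabvor: With Norbry and Talnor, Sabvor is earned (B5). [1 rule application]
Runfal: With Norbry and Talnor, Sabvor is earned (B5). With Sabvor and Wexash, Runfal is earned (B3). [2 rule applications]
Sabvor needs fewer.

Sabvor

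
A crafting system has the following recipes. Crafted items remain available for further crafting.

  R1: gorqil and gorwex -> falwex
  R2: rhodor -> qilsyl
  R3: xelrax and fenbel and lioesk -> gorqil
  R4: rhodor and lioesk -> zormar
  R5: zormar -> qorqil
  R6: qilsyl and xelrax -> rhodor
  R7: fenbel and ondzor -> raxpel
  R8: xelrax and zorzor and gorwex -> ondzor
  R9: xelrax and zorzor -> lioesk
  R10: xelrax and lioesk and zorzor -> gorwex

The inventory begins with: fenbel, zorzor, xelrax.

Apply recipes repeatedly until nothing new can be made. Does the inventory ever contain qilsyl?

No

qilsyl would need rhodor (R2), but rhodor is never obtained.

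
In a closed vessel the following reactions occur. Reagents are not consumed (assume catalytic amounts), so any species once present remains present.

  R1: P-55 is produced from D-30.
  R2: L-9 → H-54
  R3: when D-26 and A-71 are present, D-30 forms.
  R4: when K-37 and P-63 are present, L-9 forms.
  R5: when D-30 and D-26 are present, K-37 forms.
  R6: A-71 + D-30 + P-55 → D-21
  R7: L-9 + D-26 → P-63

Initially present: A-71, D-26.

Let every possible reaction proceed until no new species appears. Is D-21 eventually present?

D-26 and A-71 present → D-30 forms (R3).
D-30 present → P-55 forms (R1).
A-71, D-30, and P-55 present → D-21 forms (R6).

Yes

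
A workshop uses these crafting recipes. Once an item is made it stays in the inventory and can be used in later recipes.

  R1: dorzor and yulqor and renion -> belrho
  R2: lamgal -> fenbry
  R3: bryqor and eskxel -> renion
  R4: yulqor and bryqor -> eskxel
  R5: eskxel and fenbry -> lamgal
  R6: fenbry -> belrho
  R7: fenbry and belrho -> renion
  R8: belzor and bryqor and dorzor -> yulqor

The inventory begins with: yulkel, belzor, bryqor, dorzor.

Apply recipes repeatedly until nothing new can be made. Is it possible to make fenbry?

fenbry would need lamgal (R2), but lamgal is never obtained.

No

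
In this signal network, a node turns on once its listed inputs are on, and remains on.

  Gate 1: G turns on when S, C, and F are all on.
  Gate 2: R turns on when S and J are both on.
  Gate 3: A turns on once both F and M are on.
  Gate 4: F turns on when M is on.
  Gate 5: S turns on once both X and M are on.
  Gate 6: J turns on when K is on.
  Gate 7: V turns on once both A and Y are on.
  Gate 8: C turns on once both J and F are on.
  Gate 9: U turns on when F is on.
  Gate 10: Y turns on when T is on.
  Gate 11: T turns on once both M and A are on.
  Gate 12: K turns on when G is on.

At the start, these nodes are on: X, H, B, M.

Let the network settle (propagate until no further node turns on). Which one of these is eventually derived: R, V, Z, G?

Gate 4: M on → F on.
F and M are on, so A turns on (Gate 3).
M and A are on, so T turns on (Gate 11).
Gate 10: T on → Y on.
A and Y are on, so V turns on (Gate 7).
G would need S, C, and F (Gate 1), but C never turns on. No rule produces Z, and it is not given. R would need S and J (Gate 2), but J never turns on.

V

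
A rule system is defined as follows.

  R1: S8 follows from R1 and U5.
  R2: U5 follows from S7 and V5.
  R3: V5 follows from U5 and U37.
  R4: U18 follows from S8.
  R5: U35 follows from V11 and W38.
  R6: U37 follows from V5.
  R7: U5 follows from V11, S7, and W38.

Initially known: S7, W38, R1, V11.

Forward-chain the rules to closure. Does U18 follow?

From V11, S7, and W38, R7 gives U5.
From R1 and U5, R1 gives S8.
S8 holds, so U18 follows (R4).

Yes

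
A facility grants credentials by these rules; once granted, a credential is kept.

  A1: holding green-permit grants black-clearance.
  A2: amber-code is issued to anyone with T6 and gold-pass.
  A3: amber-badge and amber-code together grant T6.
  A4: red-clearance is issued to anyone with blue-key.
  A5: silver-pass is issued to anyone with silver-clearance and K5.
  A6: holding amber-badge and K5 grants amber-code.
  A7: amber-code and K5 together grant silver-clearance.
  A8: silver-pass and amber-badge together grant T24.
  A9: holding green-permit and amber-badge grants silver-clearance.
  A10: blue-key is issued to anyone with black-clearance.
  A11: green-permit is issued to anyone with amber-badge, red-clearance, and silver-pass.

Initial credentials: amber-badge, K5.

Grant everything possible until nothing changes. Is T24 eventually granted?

Yes

Holding amber-badge and K5 grants amber-code (A6).
Holding amber-code and K5 grants silver-clearance (A7).
Holding silver-clearance and K5 grants silver-pass (A5).
Holding silver-pass and amber-badge grants T24 (A8).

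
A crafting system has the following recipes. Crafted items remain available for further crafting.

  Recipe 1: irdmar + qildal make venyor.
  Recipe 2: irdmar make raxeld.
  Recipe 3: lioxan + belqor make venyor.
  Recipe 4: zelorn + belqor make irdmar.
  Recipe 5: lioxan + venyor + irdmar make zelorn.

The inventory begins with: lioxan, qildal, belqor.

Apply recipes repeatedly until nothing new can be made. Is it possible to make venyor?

lioxan + belqor → venyor (Recipe 3).

Yes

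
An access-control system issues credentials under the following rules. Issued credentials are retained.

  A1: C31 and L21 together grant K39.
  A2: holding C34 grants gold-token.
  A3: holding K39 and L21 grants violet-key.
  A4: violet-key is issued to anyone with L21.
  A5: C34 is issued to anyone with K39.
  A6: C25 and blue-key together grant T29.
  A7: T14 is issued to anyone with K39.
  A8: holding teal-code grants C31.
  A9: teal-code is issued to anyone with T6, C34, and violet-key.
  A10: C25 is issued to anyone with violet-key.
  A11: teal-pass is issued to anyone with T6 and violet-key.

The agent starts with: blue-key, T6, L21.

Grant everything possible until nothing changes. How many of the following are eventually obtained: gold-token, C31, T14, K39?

gold-token would need C34 (A2), but C34 is never granted.
C31 would need teal-code (A8), but teal-code is never granted.
T14 would need K39 (A7), but K39 is never granted.
K39 would need C31 and L21 (A1), but C31 is never granted.
None of the 4 are reached.

0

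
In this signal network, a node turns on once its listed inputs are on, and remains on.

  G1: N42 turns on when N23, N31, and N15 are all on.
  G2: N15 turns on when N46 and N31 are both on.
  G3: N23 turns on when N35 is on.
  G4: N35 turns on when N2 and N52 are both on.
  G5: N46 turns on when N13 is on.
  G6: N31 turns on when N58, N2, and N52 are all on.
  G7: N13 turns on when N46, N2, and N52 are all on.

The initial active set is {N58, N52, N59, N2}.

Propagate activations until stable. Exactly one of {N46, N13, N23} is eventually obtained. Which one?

N23

G4: N2 and N52 on → N35 on.
G3: N35 on → N23 on.
N46 would need N13 (G5), but N13 never turns on. N13 would need N46, N2, and N52 (G7), but N46 never turns on.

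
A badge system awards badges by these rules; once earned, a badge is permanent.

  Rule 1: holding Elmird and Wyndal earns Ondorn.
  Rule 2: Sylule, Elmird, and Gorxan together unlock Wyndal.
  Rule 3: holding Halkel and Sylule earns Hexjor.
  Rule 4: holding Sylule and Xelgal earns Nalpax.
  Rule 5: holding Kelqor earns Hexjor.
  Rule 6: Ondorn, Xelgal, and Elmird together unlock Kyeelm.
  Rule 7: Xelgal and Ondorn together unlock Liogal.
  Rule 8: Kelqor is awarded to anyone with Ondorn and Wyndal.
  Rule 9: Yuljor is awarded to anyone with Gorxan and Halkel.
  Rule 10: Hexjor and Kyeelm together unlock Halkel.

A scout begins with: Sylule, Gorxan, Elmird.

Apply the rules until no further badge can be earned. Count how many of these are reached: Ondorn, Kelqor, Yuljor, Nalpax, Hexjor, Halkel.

With Sylule, Elmird, and Gorxan, Wyndal is earned (Rule 2).
With Elmird and Wyndal, Ondorn is earned (Rule 1).
With Ondorn and Wyndal, Kelqor is earned (Rule 8).
With Kelqor, Hexjor is earned (Rule 5).
Ondorn: reached.
Kelqor: reached.
Yuljor would need Gorxan and Halkel (Rule 9), but Halkel is never earned.
Nalpax would need Sylule and Xelgal (Rule 4), but Xelgal is never earned.
Hexjor: reached.
Halkel would need Hexjor and Kyeelm (Rule 10), but Kyeelm is never earned.
Reached: Ondorn, Kelqor, and Hexjor — 3 of the 6.

3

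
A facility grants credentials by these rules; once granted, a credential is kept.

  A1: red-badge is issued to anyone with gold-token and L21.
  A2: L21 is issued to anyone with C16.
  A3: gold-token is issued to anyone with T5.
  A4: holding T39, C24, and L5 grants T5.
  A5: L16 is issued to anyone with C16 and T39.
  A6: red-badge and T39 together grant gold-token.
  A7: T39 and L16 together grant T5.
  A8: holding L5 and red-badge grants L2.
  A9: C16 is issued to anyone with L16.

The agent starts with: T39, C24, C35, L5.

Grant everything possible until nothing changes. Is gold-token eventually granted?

Holding T39, C24, and L5 grants T5 (A4).
Holding T5 grants gold-token (A3).

Yes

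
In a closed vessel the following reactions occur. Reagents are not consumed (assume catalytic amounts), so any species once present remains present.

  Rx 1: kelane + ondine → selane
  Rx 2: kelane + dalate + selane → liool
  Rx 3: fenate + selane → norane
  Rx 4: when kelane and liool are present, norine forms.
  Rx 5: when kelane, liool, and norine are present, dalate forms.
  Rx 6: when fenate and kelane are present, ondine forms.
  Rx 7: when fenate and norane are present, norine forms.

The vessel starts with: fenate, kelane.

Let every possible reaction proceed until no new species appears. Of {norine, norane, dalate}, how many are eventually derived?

fenate and kelane present → ondine forms (Rx 6).
kelane and ondine present → selane forms (Rx 1).
fenate and selane present → norane forms (Rx 3).
fenate and norane present → norine forms (Rx 7).
norine: reached.
norane: reached.
dalate would need kelane, liool, and norine (Rx 5), but liool never forms.
Reached: norine and norane — 2 of the 3.

2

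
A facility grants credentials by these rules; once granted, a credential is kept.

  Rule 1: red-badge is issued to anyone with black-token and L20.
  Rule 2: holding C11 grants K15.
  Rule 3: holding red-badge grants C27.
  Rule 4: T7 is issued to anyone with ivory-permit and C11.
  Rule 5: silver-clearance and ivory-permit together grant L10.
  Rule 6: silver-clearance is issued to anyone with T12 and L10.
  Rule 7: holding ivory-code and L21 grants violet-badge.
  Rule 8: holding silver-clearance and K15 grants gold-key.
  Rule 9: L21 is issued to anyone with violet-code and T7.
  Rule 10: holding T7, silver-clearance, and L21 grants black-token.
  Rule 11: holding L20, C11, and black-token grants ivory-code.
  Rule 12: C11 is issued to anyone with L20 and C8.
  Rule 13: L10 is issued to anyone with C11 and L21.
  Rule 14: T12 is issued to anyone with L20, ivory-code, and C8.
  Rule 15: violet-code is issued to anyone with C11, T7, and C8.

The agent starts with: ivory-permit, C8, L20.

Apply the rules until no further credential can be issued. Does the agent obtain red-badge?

red-badge would need black-token and L20 (Rule 1), but black-token is never granted.

No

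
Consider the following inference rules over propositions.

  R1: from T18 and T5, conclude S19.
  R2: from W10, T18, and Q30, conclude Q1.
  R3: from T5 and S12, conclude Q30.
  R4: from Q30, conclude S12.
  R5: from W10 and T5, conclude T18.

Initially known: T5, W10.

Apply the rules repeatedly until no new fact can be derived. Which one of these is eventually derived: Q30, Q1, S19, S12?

From W10 and T5, R5 gives T18.
From T18 and T5, R1 gives S19.
Q1 would need W10, T18, and Q30 (R2), but Q30 is never established. S12 would need Q30 (R4), but Q30 is never established. Q30 would need T5 and S12 (R3), but S12 is never established.

S19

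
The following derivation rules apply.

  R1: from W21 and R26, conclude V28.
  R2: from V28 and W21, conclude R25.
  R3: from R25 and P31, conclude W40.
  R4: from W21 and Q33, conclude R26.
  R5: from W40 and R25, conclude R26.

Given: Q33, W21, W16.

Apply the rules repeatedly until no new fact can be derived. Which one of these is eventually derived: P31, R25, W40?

R25

W21 and Q33 hold, so R26 follows (R4).
From W21 and R26, R1 gives V28.
V28 and W21 hold, so R25 follows (R2).
No rule produces P31, and it is not given. W40 would need R25 and P31 (R3), but P31 is never established.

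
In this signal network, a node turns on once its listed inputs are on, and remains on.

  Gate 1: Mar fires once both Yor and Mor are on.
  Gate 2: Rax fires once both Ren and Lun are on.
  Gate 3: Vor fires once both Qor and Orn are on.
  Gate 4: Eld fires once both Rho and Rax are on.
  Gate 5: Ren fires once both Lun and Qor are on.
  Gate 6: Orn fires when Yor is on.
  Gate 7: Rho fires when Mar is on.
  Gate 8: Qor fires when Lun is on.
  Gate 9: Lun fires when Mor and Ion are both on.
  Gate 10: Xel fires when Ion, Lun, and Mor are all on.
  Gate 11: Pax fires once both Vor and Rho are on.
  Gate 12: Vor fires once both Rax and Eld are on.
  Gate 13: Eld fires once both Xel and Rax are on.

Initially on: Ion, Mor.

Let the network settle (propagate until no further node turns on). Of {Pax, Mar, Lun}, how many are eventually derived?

1

Gate 9: Mor and Ion on → Lun on.
Pax would need Vor and Rho (Gate 11), but Rho never turns on.
Mar would need Yor and Mor (Gate 1), but Yor never turns on.
Lun: reached.
Reached: Lun — 1 of the 3.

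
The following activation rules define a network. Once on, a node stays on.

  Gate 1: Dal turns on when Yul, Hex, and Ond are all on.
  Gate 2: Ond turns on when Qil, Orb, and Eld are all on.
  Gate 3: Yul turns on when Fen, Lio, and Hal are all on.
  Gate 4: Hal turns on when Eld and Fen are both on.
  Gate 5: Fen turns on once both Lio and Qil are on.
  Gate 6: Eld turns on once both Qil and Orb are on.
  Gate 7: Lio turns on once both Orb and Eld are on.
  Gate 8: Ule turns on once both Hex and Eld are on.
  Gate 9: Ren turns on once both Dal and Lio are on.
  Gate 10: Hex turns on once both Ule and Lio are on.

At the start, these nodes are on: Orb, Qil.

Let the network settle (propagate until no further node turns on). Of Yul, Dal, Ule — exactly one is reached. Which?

Gate 6: Qil and Orb on → Eld on.
Gate 7: Orb and Eld on → Lio on.
Lio and Qil are on, so Fen turns on (Gate 5).
Gate 4: Eld and Fen on → Hal on.
Gate 3: Fen, Lio, and Hal on → Yul on.
Dal would need Yul, Hex, and Ond (Gate 1), but Hex never turns on. Ule would need Hex and Eld (Gate 8), but Hex never turns on.

Yul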